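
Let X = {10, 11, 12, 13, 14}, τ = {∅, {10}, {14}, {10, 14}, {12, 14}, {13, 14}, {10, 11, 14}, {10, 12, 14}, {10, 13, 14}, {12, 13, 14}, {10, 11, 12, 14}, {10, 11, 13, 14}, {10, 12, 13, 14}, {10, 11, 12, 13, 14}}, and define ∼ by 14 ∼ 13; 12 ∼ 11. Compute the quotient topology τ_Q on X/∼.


X/∼ = {[10], [11=12], [13=14]}; |τ_Q| = 5.

Equivalence classes: [10], [11=12], [13=14].
Quotient map π: X → X/∼ sends 10 ↦ [10], 11 ↦ [11=12], 12 ↦ [11=12], 13 ↦ [13=14], 14 ↦ [13=14].
For each subset V ⊆ X/∼, compute π^{-1}(V) ⊆ X and check whether π^{-1}(V) ∈ τ. V is open in τ_Q iff π^{-1}(V) ∈ τ.
  V = {}: π^{-1}(V) = ∅ ∈ τ ✓.
  V = {[10]}: π^{-1}(V) = {10} ∈ τ ✓.
  V = {[11=12]}: π^{-1}(V) = {11, 12} ∉ τ ✗.
  V = {[10], [11=12]}: π^{-1}(V) = {10, 11, 12} ∉ τ ✗.
  V = {[13=14]}: π^{-1}(V) = {13, 14} ∈ τ ✓.
  V = {[10], [13=14]}: π^{-1}(V) = {10, 13, 14} ∈ τ ✓.
  V = {[11=12], [13=14]}: π^{-1}(V) = {11, 12, 13, 14} ∉ τ ✗.
  V = {[10], [11=12], [13=14]}: π^{-1}(V) = {10, 11, 12, 13, 14} ∈ τ ✓.
Open sets in the quotient: τ_Q = {{}, {[10]}, {[13=14]}, {[10], [13=14]}, {[10], [11=12], [13=14]}} (5 elements).


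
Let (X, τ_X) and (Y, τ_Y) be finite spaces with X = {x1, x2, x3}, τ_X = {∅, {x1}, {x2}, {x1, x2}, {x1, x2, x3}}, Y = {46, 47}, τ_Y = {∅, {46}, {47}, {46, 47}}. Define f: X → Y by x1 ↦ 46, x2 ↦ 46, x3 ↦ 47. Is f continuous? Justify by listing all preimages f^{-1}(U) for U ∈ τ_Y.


f is NOT continuous.

Compute f^{-1}(U) for each U ∈ τ_Y:
  U = ∅: f^{-1}(U) = ∅ ∈ τ_X ✓.
  U = {46}: f^{-1}(U) = {x1, x2} ∈ τ_X ✓.
  U = {47}: f^{-1}(U) = {x3} ∉ τ_X ✗.
  U = {46, 47}: f^{-1}(U) = {x1, x2, x3} ∈ τ_X ✓.
Found U = {47} with f^{-1}(U) = {x3} not in τ_X. Therefore f is NOT continuous.


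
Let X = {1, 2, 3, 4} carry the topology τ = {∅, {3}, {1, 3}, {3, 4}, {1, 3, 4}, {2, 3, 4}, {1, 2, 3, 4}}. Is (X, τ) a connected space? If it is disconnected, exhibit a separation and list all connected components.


(X, τ) is connected.

Find clopen sets (U ∈ τ with X ∖ U ∈ τ):
  U = ∅, X ∖ U = {1, 2, 3, 4} — both open, so U is clopen.
  U = {1, 2, 3, 4}, X ∖ U = ∅ — both open, so U is clopen.
Only trivial clopens (∅ and X) exist, so (X, τ) is connected.
Compute connected components by grouping points that agree on all clopens:
  component: {1, 2, 3, 4}


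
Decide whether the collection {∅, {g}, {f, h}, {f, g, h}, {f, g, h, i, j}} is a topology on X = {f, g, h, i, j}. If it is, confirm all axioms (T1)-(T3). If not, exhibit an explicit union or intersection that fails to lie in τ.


τ IS a topology on X.

Axiom (T1): ∅ ∈ τ? Yes; X ∈ τ? Yes.
Axiom (T2/T3): check pairwise unions and intersections of members of τ.
All pairwise intersections and unions checked — each lies in τ. Therefore τ satisfies (T1), (T2), (T3): it IS a topology on X.


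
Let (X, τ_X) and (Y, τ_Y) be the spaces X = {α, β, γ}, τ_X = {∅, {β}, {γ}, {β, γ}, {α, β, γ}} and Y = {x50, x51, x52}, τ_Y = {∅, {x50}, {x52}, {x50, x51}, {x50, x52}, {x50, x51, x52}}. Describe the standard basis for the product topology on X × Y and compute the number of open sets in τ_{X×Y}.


Basis B = {∅ × ∅, {β} × {x50}, {β} × {x52}, {γ} × {x50}, {γ} × {x52}, {β} × {x50, x51}, {β} × {x50, x52}, {β, γ} × {x50}, {β, γ} × {x52}, {γ} × {x50, x51}, {γ} × {x50, x52}, {α, β, γ} × {x50}, {α, β, γ} × {x52}, {β} × {x50, x51, x52}, {γ} × {x50, x51, x52}, {β, γ} × {x50, x51}, {β, γ} × {x50, x52}, {α, β, γ} × {x50, x51}, {α, β, γ} × {x50, x52}, {β, γ} × {x50, x51, x52}, {α, β, γ} × {x50, x51, x52}}; |τ_{X×Y}| = 70.

Enumerate products U × V with U ∈ τ_X, V ∈ τ_Y (deduplicated):
  ∅ × ∅ = {} (∅)
  {β} × {x50} = {(β,x50)}
  {β} × {x52} = {(β,x52)}
  {γ} × {x50} = {(γ,x50)}
  {γ} × {x52} = {(γ,x52)}
  {β} × {x50, x51} = {(β,x50), (β,x51)}
  {β} × {x50, x52} = {(β,x50), (β,x52)}
  {β, γ} × {x50} = {(β,x50), (γ,x50)}
  {β, γ} × {x52} = {(β,x52), (γ,x52)}
  {γ} × {x50, x51} = {(γ,x50), (γ,x51)}
  {γ} × {x50, x52} = {(γ,x50), (γ,x52)}
  {α, β, γ} × {x50} = {(α,x50), (β,x50), (γ,x50)}
  {α, β, γ} × {x52} = {(α,x52), (β,x52), (γ,x52)}
  {β} × {x50, x51, x52} = {(β,x50), (β,x51), (β,x52)}
  {γ} × {x50, x51, x52} = {(γ,x50), (γ,x51), (γ,x52)}
  {β, γ} × {x50, x51} = {(β,x50), (β,x51), (γ,x50), (γ,x51)}
  {β, γ} × {x50, x52} = {(β,x50), (β,x52), (γ,x50), (γ,x52)}
  {α, β, γ} × {x50, x51} = {(α,x50), (α,x51), (β,x50), (β,x51), (γ,x50), (γ,x51)}
  {α, β, γ} × {x50, x52} = {(α,x50), (α,x52), (β,x50), (β,x52), (γ,x50), (γ,x52)}
  {β, γ} × {x50, x51, x52} = {(β,x50), (β,x51), (β,x52), (γ,x50), (γ,x51), (γ,x52)}
  {α, β, γ} × {x50, x51, x52} = {(α,x50), (α,x51), (α,x52), (β,x50), (β,x51), (β,x52), (γ,x50), (γ,x51), (γ,x52)}
These 21 distinct sets form the basis B.
Close under arbitrary unions to get τ_{X×Y}; counting gives |τ_{X×Y}| = 70.


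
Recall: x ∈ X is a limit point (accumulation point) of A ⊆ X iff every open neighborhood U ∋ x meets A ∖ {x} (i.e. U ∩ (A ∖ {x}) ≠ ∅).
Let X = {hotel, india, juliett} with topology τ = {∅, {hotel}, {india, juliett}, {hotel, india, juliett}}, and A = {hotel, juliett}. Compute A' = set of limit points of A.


A' = {india}

For each x ∈ X, list the open sets U ∈ τ with x ∈ U, then check whether U ∩ (A ∖ {x}) ≠ ∅ for every such U.
  x = hotel: open {hotel} ∋ x has {hotel} ∩ (A ∖ {hotel}) = ∅, so x is NOT a limit point.
  x = india: opens ∋ x are {india, juliett}, {hotel, india, juliett}; each meets A ∖ {india}, so x IS a limit point.
  x = juliett: open {india, juliett} ∋ x has {india, juliett} ∩ (A ∖ {juliett}) = ∅, so x is NOT a limit point.
Collecting: A' = {india}.


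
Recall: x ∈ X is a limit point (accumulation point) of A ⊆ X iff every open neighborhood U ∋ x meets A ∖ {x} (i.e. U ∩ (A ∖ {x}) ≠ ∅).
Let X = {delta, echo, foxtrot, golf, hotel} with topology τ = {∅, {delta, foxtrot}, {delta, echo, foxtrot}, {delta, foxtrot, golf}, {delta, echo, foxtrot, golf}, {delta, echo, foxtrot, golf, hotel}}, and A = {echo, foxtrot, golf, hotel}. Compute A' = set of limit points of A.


A' = {delta, echo, golf, hotel}

For each x ∈ X, list the open sets U ∈ τ with x ∈ U, then check whether U ∩ (A ∖ {x}) ≠ ∅ for every such U.
  x = delta: opens ∋ x are {delta, foxtrot}, {delta, echo, foxtrot}, {delta, foxtrot, golf}, {delta, echo, foxtrot, golf}, {delta, echo, foxtrot, golf, hotel}; each meets A ∖ {delta}, so x IS a limit point.
  x = echo: opens ∋ x are {delta, echo, foxtrot}, {delta, echo, foxtrot, golf}, {delta, echo, foxtrot, golf, hotel}; each meets A ∖ {echo}, so x IS a limit point.
  x = foxtrot: open {delta, foxtrot} ∋ x has {delta, foxtrot} ∩ (A ∖ {foxtrot}) = ∅, so x is NOT a limit point.
  x = golf: opens ∋ x are {delta, foxtrot, golf}, {delta, echo, foxtrot, golf}, {delta, echo, foxtrot, golf, hotel}; each meets A ∖ {golf}, so x IS a limit point.
  x = hotel: opens ∋ x are {delta, echo, foxtrot, golf, hotel}; each meets A ∖ {hotel}, so x IS a limit point.
Collecting: A' = {delta, echo, golf, hotel}.


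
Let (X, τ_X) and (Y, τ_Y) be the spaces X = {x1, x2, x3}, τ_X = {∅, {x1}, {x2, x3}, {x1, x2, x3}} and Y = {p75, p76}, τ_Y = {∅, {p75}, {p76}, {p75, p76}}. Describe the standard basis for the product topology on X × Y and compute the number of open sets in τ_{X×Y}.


Basis B = {∅ × ∅, {x1} × {p75}, {x1} × {p76}, {x1} × {p75, p76}, {x2, x3} × {p75}, {x2, x3} × {p76}, {x1, x2, x3} × {p75}, {x1, x2, x3} × {p76}, {x2, x3} × {p75, p76}, {x1, x2, x3} × {p75, p76}}; |τ_{X×Y}| = 16.

Enumerate products U × V with U ∈ τ_X, V ∈ τ_Y (deduplicated):
  ∅ × ∅ = {} (∅)
  {x1} × {p75} = {(x1,p75)}
  {x1} × {p76} = {(x1,p76)}
  {x1} × {p75, p76} = {(x1,p75), (x1,p76)}
  {x2, x3} × {p75} = {(x2,p75), (x3,p75)}
  {x2, x3} × {p76} = {(x2,p76), (x3,p76)}
  {x1, x2, x3} × {p75} = {(x1,p75), (x2,p75), (x3,p75)}
  {x1, x2, x3} × {p76} = {(x1,p76), (x2,p76), (x3,p76)}
  {x2, x3} × {p75, p76} = {(x2,p75), (x2,p76), (x3,p75), (x3,p76)}
  {x1, x2, x3} × {p75, p76} = {(x1,p75), (x1,p76), (x2,p75), (x2,p76), (x3,p75), (x3,p76)}
These 10 distinct sets form the basis B.
Close under arbitrary unions to get τ_{X×Y}; counting gives |τ_{X×Y}| = 16.


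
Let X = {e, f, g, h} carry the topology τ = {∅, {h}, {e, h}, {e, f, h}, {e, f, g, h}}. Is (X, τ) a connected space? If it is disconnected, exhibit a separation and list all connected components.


(X, τ) is connected.

Find clopen sets (U ∈ τ with X ∖ U ∈ τ):
  U = ∅, X ∖ U = {e, f, g, h} — both open, so U is clopen.
  U = {e, f, g, h}, X ∖ U = ∅ — both open, so U is clopen.
Only trivial clopens (∅ and X) exist, so (X, τ) is connected.
Compute connected components by grouping points that agree on all clopens:
  component: {e, f, g, h}


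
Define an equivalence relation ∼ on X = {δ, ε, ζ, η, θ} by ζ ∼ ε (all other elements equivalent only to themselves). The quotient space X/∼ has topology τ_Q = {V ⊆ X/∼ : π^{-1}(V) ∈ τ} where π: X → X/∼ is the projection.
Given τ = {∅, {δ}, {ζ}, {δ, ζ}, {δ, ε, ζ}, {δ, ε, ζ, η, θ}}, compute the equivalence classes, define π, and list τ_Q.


X/∼ = {[δ], [ε=ζ], [η], [θ]}; |τ_Q| = 4.

Equivalence classes: [δ], [ε=ζ], [η], [θ].
Quotient map π: X → X/∼ sends δ ↦ [δ], ε ↦ [ε=ζ], ζ ↦ [ε=ζ], η ↦ [η], θ ↦ [θ].
For each subset V ⊆ X/∼, compute π^{-1}(V) ⊆ X and check whether π^{-1}(V) ∈ τ. V is open in τ_Q iff π^{-1}(V) ∈ τ.
  V = {}: π^{-1}(V) = ∅ ∈ τ ✓.
  V = {[δ]}: π^{-1}(V) = {δ} ∈ τ ✓.
  V = {[ε=ζ]}: π^{-1}(V) = {ε, ζ} ∉ τ ✗.
  V = {[δ], [ε=ζ]}: π^{-1}(V) = {δ, ε, ζ} ∈ τ ✓.
  V = {[η]}: π^{-1}(V) = {η} ∉ τ ✗.
  V = {[δ], [η]}: π^{-1}(V) = {δ, η} ∉ τ ✗.
  V = {[ε=ζ], [η]}: π^{-1}(V) = {ε, ζ, η} ∉ τ ✗.
  V = {[δ], [ε=ζ], [η]}: π^{-1}(V) = {δ, ε, ζ, η} ∉ τ ✗.
  V = {[θ]}: π^{-1}(V) = {θ} ∉ τ ✗.
  V = {[δ], [θ]}: π^{-1}(V) = {δ, θ} ∉ τ ✗.
  V = {[ε=ζ], [θ]}: π^{-1}(V) = {ε, ζ, θ} ∉ τ ✗.
  V = {[δ], [ε=ζ], [θ]}: π^{-1}(V) = {δ, ε, ζ, θ} ∉ τ ✗.
  V = {[η], [θ]}: π^{-1}(V) = {η, θ} ∉ τ ✗.
  V = {[δ], [η], [θ]}: π^{-1}(V) = {δ, η, θ} ∉ τ ✗.
  V = {[ε=ζ], [η], [θ]}: π^{-1}(V) = {ε, ζ, η, θ} ∉ τ ✗.
  V = {[δ], [ε=ζ], [η], [θ]}: π^{-1}(V) = {δ, ε, ζ, η, θ} ∈ τ ✓.
Open sets in the quotient: τ_Q = {{}, {[δ]}, {[δ], [ε=ζ]}, {[δ], [ε=ζ], [η], [θ]}} (4 elements).


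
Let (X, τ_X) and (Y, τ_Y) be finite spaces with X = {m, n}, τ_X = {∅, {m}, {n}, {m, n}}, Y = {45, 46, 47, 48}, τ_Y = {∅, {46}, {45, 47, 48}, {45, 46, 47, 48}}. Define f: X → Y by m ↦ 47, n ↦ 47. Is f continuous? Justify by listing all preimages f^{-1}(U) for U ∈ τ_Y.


f IS continuous.

Compute f^{-1}(U) for each U ∈ τ_Y:
  U = ∅: f^{-1}(U) = ∅ ∈ τ_X ✓.
  U = {46}: f^{-1}(U) = ∅ ∈ τ_X ✓.
  U = {45, 47, 48}: f^{-1}(U) = {m, n} ∈ τ_X ✓.
  U = {45, 46, 47, 48}: f^{-1}(U) = {m, n} ∈ τ_X ✓.
Every preimage lies in τ_X, so f IS continuous.


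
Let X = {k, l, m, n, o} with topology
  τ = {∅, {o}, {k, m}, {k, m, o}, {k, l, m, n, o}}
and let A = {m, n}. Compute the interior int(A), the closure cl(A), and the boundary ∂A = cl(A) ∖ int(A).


int(A) = ∅, cl(A) = {k, l, m, n}, ∂A = {k, l, m, n}.

Closed sets in (X, τ) are complements of opens:
  closed(X, τ) = {∅, {l, n}, {l, n, o}, {k, l, m, n}, {k, l, m, n, o}}.
int(A) = ⋃ {U ∈ τ : U ⊆ A}. Opens contained in A: ∅.
Taking the union of these: int(A) = ∅.
cl(A) = ⋂ {C closed : A ⊆ C}. Closed sets containing A: {k, l, m, n}, {k, l, m, n, o}.
Intersecting these: cl(A) = {k, l, m, n}.
∂A = cl(A) ∖ int(A) = {k, l, m, n} ∖ ∅ = {k, l, m, n}.


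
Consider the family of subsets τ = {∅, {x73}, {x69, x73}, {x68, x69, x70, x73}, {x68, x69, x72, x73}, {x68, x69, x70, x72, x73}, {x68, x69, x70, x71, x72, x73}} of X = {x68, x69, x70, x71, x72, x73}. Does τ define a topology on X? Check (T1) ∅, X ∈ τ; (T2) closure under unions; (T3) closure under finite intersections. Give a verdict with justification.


τ is NOT a topology on X.

Axiom (T1): ∅ ∈ τ? Yes; X ∈ τ? Yes.
Axiom (T2/T3): check pairwise unions and intersections of members of τ.
Counterexample for (T3): {x68, x69, x70, x73} ∩ {x68, x69, x72, x73} = {x68, x69, x73} ∉ τ. Therefore τ is NOT a topology.


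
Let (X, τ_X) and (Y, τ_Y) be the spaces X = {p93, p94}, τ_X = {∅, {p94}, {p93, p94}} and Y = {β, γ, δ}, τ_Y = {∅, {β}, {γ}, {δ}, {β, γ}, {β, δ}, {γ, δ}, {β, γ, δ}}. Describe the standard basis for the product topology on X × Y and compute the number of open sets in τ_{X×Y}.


Basis B = {∅ × ∅, {p94} × {β}, {p94} × {γ}, {p94} × {δ}, {p93, p94} × {β}, {p93, p94} × {γ}, {p93, p94} × {δ}, {p94} × {β, γ}, {p94} × {β, δ}, {p94} × {γ, δ}, {p94} × {β, γ, δ}, {p93, p94} × {β, γ}, {p93, p94} × {β, δ}, {p93, p94} × {γ, δ}, {p93, p94} × {β, γ, δ}}; |τ_{X×Y}| = 27.

Enumerate products U × V with U ∈ τ_X, V ∈ τ_Y (deduplicated):
  ∅ × ∅ = {} (∅)
  {p94} × {β} = {(p94,β)}
  {p94} × {γ} = {(p94,γ)}
  {p94} × {δ} = {(p94,δ)}
  {p93, p94} × {β} = {(p93,β), (p94,β)}
  {p93, p94} × {γ} = {(p93,γ), (p94,γ)}
  {p93, p94} × {δ} = {(p93,δ), (p94,δ)}
  {p94} × {β, γ} = {(p94,β), (p94,γ)}
  {p94} × {β, δ} = {(p94,β), (p94,δ)}
  {p94} × {γ, δ} = {(p94,γ), (p94,δ)}
  {p94} × {β, γ, δ} = {(p94,β), (p94,γ), (p94,δ)}
  {p93, p94} × {β, γ} = {(p93,β), (p93,γ), (p94,β), (p94,γ)}
  {p93, p94} × {β, δ} = {(p93,β), (p93,δ), (p94,β), (p94,δ)}
  {p93, p94} × {γ, δ} = {(p93,γ), (p93,δ), (p94,γ), (p94,δ)}
  {p93, p94} × {β, γ, δ} = {(p93,β), (p93,γ), (p93,δ), (p94,β), (p94,γ), (p94,δ)}
These 15 distinct sets form the basis B.
Close under arbitrary unions to get τ_{X×Y}; counting gives |τ_{X×Y}| = 27.


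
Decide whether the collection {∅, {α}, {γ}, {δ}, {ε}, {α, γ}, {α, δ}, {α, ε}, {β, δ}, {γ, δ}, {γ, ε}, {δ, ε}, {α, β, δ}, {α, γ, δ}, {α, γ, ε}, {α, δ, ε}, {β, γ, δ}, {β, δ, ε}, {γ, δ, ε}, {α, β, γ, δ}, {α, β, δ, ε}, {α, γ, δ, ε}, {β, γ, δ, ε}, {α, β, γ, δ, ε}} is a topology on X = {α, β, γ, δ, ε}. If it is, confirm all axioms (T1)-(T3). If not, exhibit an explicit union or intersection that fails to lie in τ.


τ IS a topology on X.

Axiom (T1): ∅ ∈ τ? Yes; X ∈ τ? Yes.
Axiom (T2/T3): check pairwise unions and intersections of members of τ.
All pairwise intersections and unions checked — each lies in τ. Therefore τ satisfies (T1), (T2), (T3): it IS a topology on X.


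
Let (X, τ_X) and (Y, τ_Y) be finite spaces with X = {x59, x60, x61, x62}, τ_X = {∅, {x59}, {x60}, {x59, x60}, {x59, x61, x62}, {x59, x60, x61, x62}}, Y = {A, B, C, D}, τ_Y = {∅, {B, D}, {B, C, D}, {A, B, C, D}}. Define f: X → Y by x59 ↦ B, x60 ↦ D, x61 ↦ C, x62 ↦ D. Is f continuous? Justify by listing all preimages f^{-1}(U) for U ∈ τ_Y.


f is NOT continuous.

Compute f^{-1}(U) for each U ∈ τ_Y:
  U = ∅: f^{-1}(U) = ∅ ∈ τ_X ✓.
  U = {B, D}: f^{-1}(U) = {x59, x60, x62} ∉ τ_X ✗.
  U = {B, C, D}: f^{-1}(U) = {x59, x60, x61, x62} ∈ τ_X ✓.
  U = {A, B, C, D}: f^{-1}(U) = {x59, x60, x61, x62} ∈ τ_X ✓.
Found U = {B, D} with f^{-1}(U) = {x59, x60, x62} not in τ_X. Therefore f is NOT continuous.


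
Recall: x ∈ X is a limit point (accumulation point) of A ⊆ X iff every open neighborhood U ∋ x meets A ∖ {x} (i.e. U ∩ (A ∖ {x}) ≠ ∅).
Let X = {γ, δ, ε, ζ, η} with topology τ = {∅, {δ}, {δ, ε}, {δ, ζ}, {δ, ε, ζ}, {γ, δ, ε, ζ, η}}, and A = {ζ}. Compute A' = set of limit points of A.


A' = {γ, η}

For each x ∈ X, list the open sets U ∈ τ with x ∈ U, then check whether U ∩ (A ∖ {x}) ≠ ∅ for every such U.
  x = γ: opens ∋ x are {γ, δ, ε, ζ, η}; each meets A ∖ {γ}, so x IS a limit point.
  x = δ: open {δ} ∋ x has {δ} ∩ (A ∖ {δ}) = ∅, so x is NOT a limit point.
  x = ε: open {δ, ε} ∋ x has {δ, ε} ∩ (A ∖ {ε}) = ∅, so x is NOT a limit point.
  x = ζ: open {δ, ζ} ∋ x has {δ, ζ} ∩ (A ∖ {ζ}) = ∅, so x is NOT a limit point.
  x = η: opens ∋ x are {γ, δ, ε, ζ, η}; each meets A ∖ {η}, so x IS a limit point.
Collecting: A' = {γ, η}.


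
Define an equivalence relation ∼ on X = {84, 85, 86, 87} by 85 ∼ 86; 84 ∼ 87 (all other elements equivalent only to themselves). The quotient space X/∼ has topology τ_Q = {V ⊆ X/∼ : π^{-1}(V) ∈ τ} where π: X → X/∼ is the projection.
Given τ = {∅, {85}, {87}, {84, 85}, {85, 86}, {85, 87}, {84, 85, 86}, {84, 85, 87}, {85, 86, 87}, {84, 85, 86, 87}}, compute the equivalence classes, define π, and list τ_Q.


X/∼ = {[84=87], [85=86]}; |τ_Q| = 3.

Equivalence classes: [84=87], [85=86].
Quotient map π: X → X/∼ sends 84 ↦ [84=87], 85 ↦ [85=86], 86 ↦ [85=86], 87 ↦ [84=87].
For each subset V ⊆ X/∼, compute π^{-1}(V) ⊆ X and check whether π^{-1}(V) ∈ τ. V is open in τ_Q iff π^{-1}(V) ∈ τ.
  V = {}: π^{-1}(V) = ∅ ∈ τ ✓.
  V = {[84=87]}: π^{-1}(V) = {84, 87} ∉ τ ✗.
  V = {[85=86]}: π^{-1}(V) = {85, 86} ∈ τ ✓.
  V = {[84=87], [85=86]}: π^{-1}(V) = {84, 85, 86, 87} ∈ τ ✓.
Open sets in the quotient: τ_Q = {{}, {[85=86]}, {[84=87], [85=86]}} (3 elements).


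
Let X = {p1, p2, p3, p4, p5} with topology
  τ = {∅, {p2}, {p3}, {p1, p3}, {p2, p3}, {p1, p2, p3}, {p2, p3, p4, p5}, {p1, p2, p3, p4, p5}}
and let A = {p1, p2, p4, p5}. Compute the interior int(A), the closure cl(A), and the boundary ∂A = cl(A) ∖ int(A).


int(A) = {p2}, cl(A) = {p1, p2, p4, p5}, ∂A = {p1, p4, p5}.

Closed sets in (X, τ) are complements of opens:
  closed(X, τ) = {∅, {p1}, {p4, p5}, {p1, p4, p5}, {p2, p4, p5}, {p1, p2, p4, p5}, {p1, p3, p4, p5}, {p1, p2, p3, p4, p5}}.
int(A) = ⋃ {U ∈ τ : U ⊆ A}. Opens contained in A: ∅, {p2}.
Taking the union of these: int(A) = {p2}.
cl(A) = ⋂ {C closed : A ⊆ C}. Closed sets containing A: {p1, p2, p4, p5}, {p1, p2, p3, p4, p5}.
Intersecting these: cl(A) = {p1, p2, p4, p5}.
∂A = cl(A) ∖ int(A) = {p1, p2, p4, p5} ∖ {p2} = {p1, p4, p5}.


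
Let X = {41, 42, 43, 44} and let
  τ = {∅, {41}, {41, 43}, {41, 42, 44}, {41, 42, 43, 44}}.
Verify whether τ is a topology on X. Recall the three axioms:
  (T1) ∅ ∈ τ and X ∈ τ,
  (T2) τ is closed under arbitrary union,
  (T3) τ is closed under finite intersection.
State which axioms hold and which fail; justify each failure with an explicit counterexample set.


τ IS a topology on X.

Axiom (T1): ∅ ∈ τ? Yes; X ∈ τ? Yes.
Axiom (T2/T3): check pairwise unions and intersections of members of τ.
All pairwise intersections and unions checked — each lies in τ. Therefore τ satisfies (T1), (T2), (T3): it IS a topology on X.


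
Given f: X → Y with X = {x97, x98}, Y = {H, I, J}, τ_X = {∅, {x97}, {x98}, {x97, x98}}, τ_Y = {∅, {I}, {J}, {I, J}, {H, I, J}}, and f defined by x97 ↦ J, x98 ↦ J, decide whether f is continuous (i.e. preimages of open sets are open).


f IS continuous.

Compute f^{-1}(U) for each U ∈ τ_Y:
  U = ∅: f^{-1}(U) = ∅ ∈ τ_X ✓.
  U = {I}: f^{-1}(U) = ∅ ∈ τ_X ✓.
  U = {J}: f^{-1}(U) = {x97, x98} ∈ τ_X ✓.
  U = {I, J}: f^{-1}(U) = {x97, x98} ∈ τ_X ✓.
  U = {H, I, J}: f^{-1}(U) = {x97, x98} ∈ τ_X ✓.
Every preimage lies in τ_X, so f IS continuous.


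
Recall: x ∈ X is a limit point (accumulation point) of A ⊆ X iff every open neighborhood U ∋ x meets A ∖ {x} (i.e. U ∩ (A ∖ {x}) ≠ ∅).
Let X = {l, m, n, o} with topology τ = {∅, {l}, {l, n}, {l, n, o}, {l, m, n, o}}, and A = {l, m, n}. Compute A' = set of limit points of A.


A' = {m, n, o}

For each x ∈ X, list the open sets U ∈ τ with x ∈ U, then check whether U ∩ (A ∖ {x}) ≠ ∅ for every such U.
  x = l: open {l} ∋ x has {l} ∩ (A ∖ {l}) = ∅, so x is NOT a limit point.
  x = m: opens ∋ x are {l, m, n, o}; each meets A ∖ {m}, so x IS a limit point.
  x = n: opens ∋ x are {l, n}, {l, n, o}, {l, m, n, o}; each meets A ∖ {n}, so x IS a limit point.
  x = o: opens ∋ x are {l, n, o}, {l, m, n, o}; each meets A ∖ {o}, so x IS a limit point.
Collecting: A' = {m, n, o}.


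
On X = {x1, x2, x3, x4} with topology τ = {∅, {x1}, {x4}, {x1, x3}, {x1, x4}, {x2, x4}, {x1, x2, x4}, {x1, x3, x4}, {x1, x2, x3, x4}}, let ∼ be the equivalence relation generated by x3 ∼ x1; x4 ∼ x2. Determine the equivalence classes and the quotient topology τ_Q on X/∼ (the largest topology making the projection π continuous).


X/∼ = {[x1=x3], [x2=x4]}; |τ_Q| = 4.

Equivalence classes: [x1=x3], [x2=x4].
Quotient map π: X → X/∼ sends x1 ↦ [x1=x3], x2 ↦ [x2=x4], x3 ↦ [x1=x3], x4 ↦ [x2=x4].
For each subset V ⊆ X/∼, compute π^{-1}(V) ⊆ X and check whether π^{-1}(V) ∈ τ. V is open in τ_Q iff π^{-1}(V) ∈ τ.
  V = {}: π^{-1}(V) = ∅ ∈ τ ✓.
  V = {[x1=x3]}: π^{-1}(V) = {x1, x3} ∈ τ ✓.
  V = {[x2=x4]}: π^{-1}(V) = {x2, x4} ∈ τ ✓.
  V = {[x1=x3], [x2=x4]}: π^{-1}(V) = {x1, x2, x3, x4} ∈ τ ✓.
Open sets in the quotient: τ_Q = {{}, {[x1=x3]}, {[x2=x4]}, {[x1=x3], [x2=x4]}} (4 elements).


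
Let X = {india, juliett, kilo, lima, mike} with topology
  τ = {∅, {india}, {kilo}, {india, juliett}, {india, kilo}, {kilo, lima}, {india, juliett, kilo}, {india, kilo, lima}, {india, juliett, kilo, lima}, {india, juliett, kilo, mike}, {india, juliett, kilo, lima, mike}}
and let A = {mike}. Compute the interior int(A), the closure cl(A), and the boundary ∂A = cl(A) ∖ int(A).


int(A) = ∅, cl(A) = {mike}, ∂A = {mike}.

Closed sets in (X, τ) are complements of opens:
  closed(X, τ) = {∅, {lima}, {mike}, {juliett, mike}, {lima, mike}, {india, juliett, mike}, {juliett, lima, mike}, {kilo, lima, mike}, {india, juliett, lima, mike}, {juliett, kilo, lima, mike}, {india, juliett, kilo, lima, mike}}.
int(A) = ⋃ {U ∈ τ : U ⊆ A}. Opens contained in A: ∅.
Taking the union of these: int(A) = ∅.
cl(A) = ⋂ {C closed : A ⊆ C}. Closed sets containing A: {mike}, {juliett, mike}, {lima, mike}, {india, juliett, mike}, {juliett, lima, mike}, {kilo, lima, mike}, {india, juliett, lima, mike}, {juliett, kilo, lima, mike}, {india, juliett, kilo, lima, mike}.
Intersecting these: cl(A) = {mike}.
∂A = cl(A) ∖ int(A) = {mike} ∖ ∅ = {mike}.


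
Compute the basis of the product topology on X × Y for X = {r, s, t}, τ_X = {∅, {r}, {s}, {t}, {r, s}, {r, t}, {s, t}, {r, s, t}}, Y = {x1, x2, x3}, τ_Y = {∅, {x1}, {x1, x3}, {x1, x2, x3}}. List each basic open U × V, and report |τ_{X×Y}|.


Basis B = {∅ × ∅, {r} × {x1}, {s} × {x1}, {t} × {x1}, {r} × {x1, x3}, {r, s} × {x1}, {r, t} × {x1}, {s} × {x1, x3}, {s, t} × {x1}, {t} × {x1, x3}, {r} × {x1, x2, x3}, {r, s, t} × {x1}, {s} × {x1, x2, x3}, {t} × {x1, x2, x3}, {r, s} × {x1, x3}, {r, t} × {x1, x3}, {s, t} × {x1, x3}, {r, s} × {x1, x2, x3}, {r, t} × {x1, x2, x3}, {r, s, t} × {x1, x3}, {s, t} × {x1, x2, x3}, {r, s, t} × {x1, x2, x3}}; |τ_{X×Y}| = 64.

Enumerate products U × V with U ∈ τ_X, V ∈ τ_Y (deduplicated):
  ∅ × ∅ = {} (∅)
  {r} × {x1} = {(r,x1)}
  {s} × {x1} = {(s,x1)}
  {t} × {x1} = {(t,x1)}
  {r} × {x1, x3} = {(r,x1), (r,x3)}
  {r, s} × {x1} = {(r,x1), (s,x1)}
  {r, t} × {x1} = {(r,x1), (t,x1)}
  {s} × {x1, x3} = {(s,x1), (s,x3)}
  {s, t} × {x1} = {(s,x1), (t,x1)}
  {t} × {x1, x3} = {(t,x1), (t,x3)}
  {r} × {x1, x2, x3} = {(r,x1), (r,x2), (r,x3)}
  {r, s, t} × {x1} = {(r,x1), (s,x1), (t,x1)}
  {s} × {x1, x2, x3} = {(s,x1), (s,x2), (s,x3)}
  {t} × {x1, x2, x3} = {(t,x1), (t,x2), (t,x3)}
  {r, s} × {x1, x3} = {(r,x1), (r,x3), (s,x1), (s,x3)}
  {r, t} × {x1, x3} = {(r,x1), (r,x3), (t,x1), (t,x3)}
  {s, t} × {x1, x3} = {(s,x1), (s,x3), (t,x1), (t,x3)}
  {r, s} × {x1, x2, x3} = {(r,x1), (r,x2), (r,x3), (s,x1), (s,x2), (s,x3)}
  {r, t} × {x1, x2, x3} = {(r,x1), (r,x2), (r,x3), (t,x1), (t,x2), (t,x3)}
  {r, s, t} × {x1, x3} = {(r,x1), (r,x3), (s,x1), (s,x3), (t,x1), (t,x3)}
  {s, t} × {x1, x2, x3} = {(s,x1), (s,x2), (s,x3), (t,x1), (t,x2), (t,x3)}
  {r, s, t} × {x1, x2, x3} = {(r,x1), (r,x2), (r,x3), (s,x1), (s,x2), (s,x3), (t,x1), (t,x2), (t,x3)}
These 22 distinct sets form the basis B.
Close under arbitrary unions to get τ_{X×Y}; counting gives |τ_{X×Y}| = 64.


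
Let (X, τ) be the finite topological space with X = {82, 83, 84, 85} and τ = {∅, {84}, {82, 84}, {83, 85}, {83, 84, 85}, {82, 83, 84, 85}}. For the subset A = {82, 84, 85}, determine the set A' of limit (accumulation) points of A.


A' = {82, 83}

For each x ∈ X, list the open sets U ∈ τ with x ∈ U, then check whether U ∩ (A ∖ {x}) ≠ ∅ for every such U.
  x = 82: opens ∋ x are {82, 84}, {82, 83, 84, 85}; each meets A ∖ {82}, so x IS a limit point.
  x = 83: opens ∋ x are {83, 85}, {83, 84, 85}, {82, 83, 84, 85}; each meets A ∖ {83}, so x IS a limit point.
  x = 84: open {84} ∋ x has {84} ∩ (A ∖ {84}) = ∅, so x is NOT a limit point.
  x = 85: open {83, 85} ∋ x has {83, 85} ∩ (A ∖ {85}) = ∅, so x is NOT a limit point.
Collecting: A' = {82, 83}.


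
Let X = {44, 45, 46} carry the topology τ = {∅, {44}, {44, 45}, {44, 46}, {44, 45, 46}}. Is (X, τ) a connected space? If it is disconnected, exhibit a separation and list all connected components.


(X, τ) is connected.

Find clopen sets (U ∈ τ with X ∖ U ∈ τ):
  U = ∅, X ∖ U = {44, 45, 46} — both open, so U is clopen.
  U = {44, 45, 46}, X ∖ U = ∅ — both open, so U is clopen.
Only trivial clopens (∅ and X) exist, so (X, τ) is connected.
Compute connected components by grouping points that agree on all clopens:
  component: {44, 45, 46}


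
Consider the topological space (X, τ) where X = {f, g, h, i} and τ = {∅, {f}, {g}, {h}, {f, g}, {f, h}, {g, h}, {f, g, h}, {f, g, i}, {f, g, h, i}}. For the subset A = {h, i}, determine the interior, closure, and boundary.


int(A) = {h}, cl(A) = {h, i}, ∂A = {i}.

Closed sets in (X, τ) are complements of opens:
  closed(X, τ) = {∅, {h}, {i}, {f, i}, {g, i}, {h, i}, {f, g, i}, {f, h, i}, {g, h, i}, {f, g, h, i}}.
int(A) = ⋃ {U ∈ τ : U ⊆ A}. Opens contained in A: ∅, {h}.
Taking the union of these: int(A) = {h}.
cl(A) = ⋂ {C closed : A ⊆ C}. Closed sets containing A: {h, i}, {f, h, i}, {g, h, i}, {f, g, h, i}.
Intersecting these: cl(A) = {h, i}.
∂A = cl(A) ∖ int(A) = {h, i} ∖ {h} = {i}.


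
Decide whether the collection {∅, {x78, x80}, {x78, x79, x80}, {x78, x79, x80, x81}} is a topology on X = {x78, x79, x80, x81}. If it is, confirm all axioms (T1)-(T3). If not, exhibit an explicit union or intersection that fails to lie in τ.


τ IS a topology on X.

Axiom (T1): ∅ ∈ τ? Yes; X ∈ τ? Yes.
Axiom (T2/T3): check pairwise unions and intersections of members of τ.
All pairwise intersections and unions checked — each lies in τ. Therefore τ satisfies (T1), (T2), (T3): it IS a topology on X.


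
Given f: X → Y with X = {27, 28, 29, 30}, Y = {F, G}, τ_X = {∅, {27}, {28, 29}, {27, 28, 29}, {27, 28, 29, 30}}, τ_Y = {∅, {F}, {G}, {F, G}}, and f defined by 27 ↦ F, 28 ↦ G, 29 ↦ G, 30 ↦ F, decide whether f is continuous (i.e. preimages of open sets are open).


f is NOT continuous.

Compute f^{-1}(U) for each U ∈ τ_Y:
  U = ∅: f^{-1}(U) = ∅ ∈ τ_X ✓.
  U = {F}: f^{-1}(U) = {27, 30} ∉ τ_X ✗.
  U = {G}: f^{-1}(U) = {28, 29} ∈ τ_X ✓.
  U = {F, G}: f^{-1}(U) = {27, 28, 29, 30} ∈ τ_X ✓.
Found U = {F} with f^{-1}(U) = {27, 30} not in τ_X. Therefore f is NOT continuous.


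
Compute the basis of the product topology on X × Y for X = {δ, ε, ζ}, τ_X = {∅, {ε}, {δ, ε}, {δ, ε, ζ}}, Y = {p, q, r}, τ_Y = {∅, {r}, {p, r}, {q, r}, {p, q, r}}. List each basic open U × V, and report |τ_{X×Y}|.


Basis B = {∅ × ∅, {ε} × {r}, {δ, ε} × {r}, {ε} × {p, r}, {ε} × {q, r}, {δ, ε, ζ} × {r}, {ε} × {p, q, r}, {δ, ε} × {p, r}, {δ, ε} × {q, r}, {δ, ε} × {p, q, r}, {δ, ε, ζ} × {p, r}, {δ, ε, ζ} × {q, r}, {δ, ε, ζ} × {p, q, r}}; |τ_{X×Y}| = 30.

Enumerate products U × V with U ∈ τ_X, V ∈ τ_Y (deduplicated):
  ∅ × ∅ = {} (∅)
  {ε} × {r} = {(ε,r)}
  {δ, ε} × {r} = {(δ,r), (ε,r)}
  {ε} × {p, r} = {(ε,p), (ε,r)}
  {ε} × {q, r} = {(ε,q), (ε,r)}
  {δ, ε, ζ} × {r} = {(δ,r), (ε,r), (ζ,r)}
  {ε} × {p, q, r} = {(ε,p), (ε,q), (ε,r)}
  {δ, ε} × {p, r} = {(δ,p), (δ,r), (ε,p), (ε,r)}
  {δ, ε} × {q, r} = {(δ,q), (δ,r), (ε,q), (ε,r)}
  {δ, ε} × {p, q, r} = {(δ,p), (δ,q), (δ,r), (ε,p), (ε,q), (ε,r)}
  {δ, ε, ζ} × {p, r} = {(δ,p), (δ,r), (ε,p), (ε,r), (ζ,p), (ζ,r)}
  {δ, ε, ζ} × {q, r} = {(δ,q), (δ,r), (ε,q), (ε,r), (ζ,q), (ζ,r)}
  {δ, ε, ζ} × {p, q, r} = {(δ,p), (δ,q), (δ,r), (ε,p), (ε,q), (ε,r), (ζ,p), (ζ,q), (ζ,r)}
These 13 distinct sets form the basis B.
Close under arbitrary unions to get τ_{X×Y}; counting gives |τ_{X×Y}| = 30.


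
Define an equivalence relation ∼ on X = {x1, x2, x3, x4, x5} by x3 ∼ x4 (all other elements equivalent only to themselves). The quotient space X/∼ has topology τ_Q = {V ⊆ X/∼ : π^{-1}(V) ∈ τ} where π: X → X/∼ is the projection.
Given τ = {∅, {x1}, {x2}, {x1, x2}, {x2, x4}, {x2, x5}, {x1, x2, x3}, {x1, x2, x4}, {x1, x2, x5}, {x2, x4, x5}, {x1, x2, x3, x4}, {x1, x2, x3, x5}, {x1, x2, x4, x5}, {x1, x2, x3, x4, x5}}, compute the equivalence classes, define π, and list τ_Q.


X/∼ = {[x1], [x2], [x3=x4], [x5]}; |τ_Q| = 8.

Equivalence classes: [x1], [x2], [x3=x4], [x5].
Quotient map π: X → X/∼ sends x1 ↦ [x1], x2 ↦ [x2], x3 ↦ [x3=x4], x4 ↦ [x3=x4], x5 ↦ [x5].
For each subset V ⊆ X/∼, compute π^{-1}(V) ⊆ X and check whether π^{-1}(V) ∈ τ. V is open in τ_Q iff π^{-1}(V) ∈ τ.
  V = {}: π^{-1}(V) = ∅ ∈ τ ✓.
  V = {[x1]}: π^{-1}(V) = {x1} ∈ τ ✓.
  V = {[x2]}: π^{-1}(V) = {x2} ∈ τ ✓.
  V = {[x1], [x2]}: π^{-1}(V) = {x1, x2} ∈ τ ✓.
  V = {[x3=x4]}: π^{-1}(V) = {x3, x4} ∉ τ ✗.
  V = {[x1], [x3=x4]}: π^{-1}(V) = {x1, x3, x4} ∉ τ ✗.
  V = {[x2], [x3=x4]}: π^{-1}(V) = {x2, x3, x4} ∉ τ ✗.
  V = {[x1], [x2], [x3=x4]}: π^{-1}(V) = {x1, x2, x3, x4} ∈ τ ✓.
  V = {[x5]}: π^{-1}(V) = {x5} ∉ τ ✗.
  V = {[x1], [x5]}: π^{-1}(V) = {x1, x5} ∉ τ ✗.
  V = {[x2], [x5]}: π^{-1}(V) = {x2, x5} ∈ τ ✓.
  V = {[x1], [x2], [x5]}: π^{-1}(V) = {x1, x2, x5} ∈ τ ✓.
  V = {[x3=x4], [x5]}: π^{-1}(V) = {x3, x4, x5} ∉ τ ✗.
  V = {[x1], [x3=x4], [x5]}: π^{-1}(V) = {x1, x3, x4, x5} ∉ τ ✗.
  V = {[x2], [x3=x4], [x5]}: π^{-1}(V) = {x2, x3, x4, x5} ∉ τ ✗.
  V = {[x1], [x2], [x3=x4], [x5]}: π^{-1}(V) = {x1, x2, x3, x4, x5} ∈ τ ✓.
Open sets in the quotient: τ_Q = {{}, {[x1]}, {[x2]}, {[x1], [x2]}, {[x1], [x2], [x3=x4]}, {[x2], [x5]}, {[x1], [x2], [x5]}, {[x1], [x2], [x3=x4], [x5]}} (8 elements).


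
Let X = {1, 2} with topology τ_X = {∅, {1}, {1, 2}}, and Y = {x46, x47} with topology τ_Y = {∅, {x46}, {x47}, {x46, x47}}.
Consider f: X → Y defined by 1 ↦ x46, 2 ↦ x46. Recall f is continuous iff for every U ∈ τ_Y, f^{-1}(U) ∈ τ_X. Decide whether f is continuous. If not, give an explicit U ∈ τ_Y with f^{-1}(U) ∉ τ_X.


f IS continuous.

Compute f^{-1}(U) for each U ∈ τ_Y:
  U = ∅: f^{-1}(U) = ∅ ∈ τ_X ✓.
  U = {x46}: f^{-1}(U) = {1, 2} ∈ τ_X ✓.
  U = {x47}: f^{-1}(U) = ∅ ∈ τ_X ✓.
  U = {x46, x47}: f^{-1}(U) = {1, 2} ∈ τ_X ✓.
Every preimage lies in τ_X, so f IS continuous.


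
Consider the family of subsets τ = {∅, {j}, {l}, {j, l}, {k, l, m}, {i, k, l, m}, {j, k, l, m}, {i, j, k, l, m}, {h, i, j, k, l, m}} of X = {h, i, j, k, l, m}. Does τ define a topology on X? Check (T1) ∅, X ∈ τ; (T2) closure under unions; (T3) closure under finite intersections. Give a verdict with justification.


τ IS a topology on X.

Axiom (T1): ∅ ∈ τ? Yes; X ∈ τ? Yes.
Axiom (T2/T3): check pairwise unions and intersections of members of τ.
All pairwise intersections and unions checked — each lies in τ. Therefore τ satisfies (T1), (T2), (T3): it IS a topology on X.


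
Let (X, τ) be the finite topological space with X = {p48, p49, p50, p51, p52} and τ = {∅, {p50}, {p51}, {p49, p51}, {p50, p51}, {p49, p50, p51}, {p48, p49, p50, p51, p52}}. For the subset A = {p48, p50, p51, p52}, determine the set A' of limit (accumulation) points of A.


A' = {p48, p49, p52}

For each x ∈ X, list the open sets U ∈ τ with x ∈ U, then check whether U ∩ (A ∖ {x}) ≠ ∅ for every such U.
  x = p48: opens ∋ x are {p48, p49, p50, p51, p52}; each meets A ∖ {p48}, so x IS a limit point.
  x = p49: opens ∋ x are {p49, p51}, {p49, p50, p51}, {p48, p49, p50, p51, p52}; each meets A ∖ {p49}, so x IS a limit point.
  x = p50: open {p50} ∋ x has {p50} ∩ (A ∖ {p50}) = ∅, so x is NOT a limit point.
  x = p51: open {p51} ∋ x has {p51} ∩ (A ∖ {p51}) = ∅, so x is NOT a limit point.
  x = p52: opens ∋ x are {p48, p49, p50, p51, p52}; each meets A ∖ {p52}, so x IS a limit point.
Collecting: A' = {p48, p49, p52}.


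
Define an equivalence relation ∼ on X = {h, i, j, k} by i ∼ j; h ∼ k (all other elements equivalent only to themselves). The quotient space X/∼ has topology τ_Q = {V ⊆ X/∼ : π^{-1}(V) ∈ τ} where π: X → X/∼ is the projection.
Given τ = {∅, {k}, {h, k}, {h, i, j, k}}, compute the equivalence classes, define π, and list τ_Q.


X/∼ = {[h=k], [i=j]}; |τ_Q| = 3.

Equivalence classes: [h=k], [i=j].
Quotient map π: X → X/∼ sends h ↦ [h=k], i ↦ [i=j], j ↦ [i=j], k ↦ [h=k].
For each subset V ⊆ X/∼, compute π^{-1}(V) ⊆ X and check whether π^{-1}(V) ∈ τ. V is open in τ_Q iff π^{-1}(V) ∈ τ.
  V = {}: π^{-1}(V) = ∅ ∈ τ ✓.
  V = {[h=k]}: π^{-1}(V) = {h, k} ∈ τ ✓.
  V = {[i=j]}: π^{-1}(V) = {i, j} ∉ τ ✗.
  V = {[h=k], [i=j]}: π^{-1}(V) = {h, i, j, k} ∈ τ ✓.
Open sets in the quotient: τ_Q = {{}, {[h=k]}, {[h=k], [i=j]}} (3 elements).


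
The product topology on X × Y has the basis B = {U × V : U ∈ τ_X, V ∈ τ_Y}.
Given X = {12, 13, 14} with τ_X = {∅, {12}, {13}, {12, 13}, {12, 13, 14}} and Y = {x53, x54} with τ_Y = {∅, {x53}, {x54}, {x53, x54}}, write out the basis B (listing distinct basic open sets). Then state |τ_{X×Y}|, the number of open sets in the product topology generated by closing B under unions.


Basis B = {∅ × ∅, {12} × {x53}, {12} × {x54}, {13} × {x53}, {13} × {x54}, {12} × {x53, x54}, {12, 13} × {x53}, {12, 13} × {x54}, {13} × {x53, x54}, {12, 13, 14} × {x53}, {12, 13, 14} × {x54}, {12, 13} × {x53, x54}, {12, 13, 14} × {x53, x54}}; |τ_{X×Y}| = 25.

Enumerate products U × V with U ∈ τ_X, V ∈ τ_Y (deduplicated):
  ∅ × ∅ = {} (∅)
  {12} × {x53} = {(12,x53)}
  {12} × {x54} = {(12,x54)}
  {13} × {x53} = {(13,x53)}
  {13} × {x54} = {(13,x54)}
  {12} × {x53, x54} = {(12,x53), (12,x54)}
  {12, 13} × {x53} = {(12,x53), (13,x53)}
  {12, 13} × {x54} = {(12,x54), (13,x54)}
  {13} × {x53, x54} = {(13,x53), (13,x54)}
  {12, 13, 14} × {x53} = {(12,x53), (13,x53), (14,x53)}
  {12, 13, 14} × {x54} = {(12,x54), (13,x54), (14,x54)}
  {12, 13} × {x53, x54} = {(12,x53), (12,x54), (13,x53), (13,x54)}
  {12, 13, 14} × {x53, x54} = {(12,x53), (12,x54), (13,x53), (13,x54), (14,x53), (14,x54)}
These 13 distinct sets form the basis B.
Close under arbitrary unions to get τ_{X×Y}; counting gives |τ_{X×Y}| = 25.


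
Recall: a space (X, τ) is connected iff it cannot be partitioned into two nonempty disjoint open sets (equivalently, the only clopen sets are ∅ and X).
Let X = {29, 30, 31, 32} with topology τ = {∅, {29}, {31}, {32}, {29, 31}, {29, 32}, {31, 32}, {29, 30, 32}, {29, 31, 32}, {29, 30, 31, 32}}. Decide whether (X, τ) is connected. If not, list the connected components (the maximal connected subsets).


(X, τ) is disconnected; components = [{31}, {29, 30, 32}].

Find clopen sets (U ∈ τ with X ∖ U ∈ τ):
  U = ∅, X ∖ U = {29, 30, 31, 32} — both open, so U is clopen.
  U = {31}, X ∖ U = {29, 30, 32} — both open, so U is clopen.
  U = {29, 30, 32}, X ∖ U = {31} — both open, so U is clopen.
  U = {29, 30, 31, 32}, X ∖ U = ∅ — both open, so U is clopen.
Nontrivial clopen(s) exist: e.g. {29, 30, 32}. So (X, τ) is disconnected.
Compute connected components by grouping points that agree on all clopens:
  component: {31}
  component: {29, 30, 32}


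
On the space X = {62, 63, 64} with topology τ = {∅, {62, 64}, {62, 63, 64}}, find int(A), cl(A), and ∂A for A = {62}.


int(A) = ∅, cl(A) = {62, 63, 64}, ∂A = {62, 63, 64}.

Closed sets in (X, τ) are complements of opens:
  closed(X, τ) = {∅, {63}, {62, 63, 64}}.
int(A) = ⋃ {U ∈ τ : U ⊆ A}. Opens contained in A: ∅.
Taking the union of these: int(A) = ∅.
cl(A) = ⋂ {C closed : A ⊆ C}. Closed sets containing A: {62, 63, 64}.
Intersecting these: cl(A) = {62, 63, 64}.
∂A = cl(A) ∖ int(A) = {62, 63, 64} ∖ ∅ = {62, 63, 64}.


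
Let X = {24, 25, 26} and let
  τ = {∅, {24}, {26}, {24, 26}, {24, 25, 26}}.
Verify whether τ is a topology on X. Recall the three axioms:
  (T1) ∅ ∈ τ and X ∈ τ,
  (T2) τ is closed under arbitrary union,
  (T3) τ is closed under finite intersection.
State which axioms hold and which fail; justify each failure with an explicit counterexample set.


τ IS a topology on X.

Axiom (T1): ∅ ∈ τ? Yes; X ∈ τ? Yes.
Axiom (T2/T3): check pairwise unions and intersections of members of τ.
All pairwise intersections and unions checked — each lies in τ. Therefore τ satisfies (T1), (T2), (T3): it IS a topology on X.


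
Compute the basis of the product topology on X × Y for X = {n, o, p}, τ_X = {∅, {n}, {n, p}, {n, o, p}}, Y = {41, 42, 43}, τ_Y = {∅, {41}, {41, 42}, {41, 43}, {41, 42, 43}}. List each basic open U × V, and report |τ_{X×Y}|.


Basis B = {∅ × ∅, {n} × {41}, {n} × {41, 42}, {n} × {41, 43}, {n, p} × {41}, {n} × {41, 42, 43}, {n, o, p} × {41}, {n, p} × {41, 42}, {n, p} × {41, 43}, {n, p} × {41, 42, 43}, {n, o, p} × {41, 42}, {n, o, p} × {41, 43}, {n, o, p} × {41, 42, 43}}; |τ_{X×Y}| = 30.

Enumerate products U × V with U ∈ τ_X, V ∈ τ_Y (deduplicated):
  ∅ × ∅ = {} (∅)
  {n} × {41} = {(n,41)}
  {n} × {41, 42} = {(n,41), (n,42)}
  {n} × {41, 43} = {(n,41), (n,43)}
  {n, p} × {41} = {(n,41), (p,41)}
  {n} × {41, 42, 43} = {(n,41), (n,42), (n,43)}
  {n, o, p} × {41} = {(n,41), (o,41), (p,41)}
  {n, p} × {41, 42} = {(n,41), (n,42), (p,41), (p,42)}
  {n, p} × {41, 43} = {(n,41), (n,43), (p,41), (p,43)}
  {n, p} × {41, 42, 43} = {(n,41), (n,42), (n,43), (p,41), (p,42), (p,43)}
  {n, o, p} × {41, 42} = {(n,41), (n,42), (o,41), (o,42), (p,41), (p,42)}
  {n, o, p} × {41, 43} = {(n,41), (n,43), (o,41), (o,43), (p,41), (p,43)}
  {n, o, p} × {41, 42, 43} = {(n,41), (n,42), (n,43), (o,41), (o,42), (o,43), (p,41), (p,42), (p,43)}
These 13 distinct sets form the basis B.
Close under arbitrary unions to get τ_{X×Y}; counting gives |τ_{X×Y}| = 30.


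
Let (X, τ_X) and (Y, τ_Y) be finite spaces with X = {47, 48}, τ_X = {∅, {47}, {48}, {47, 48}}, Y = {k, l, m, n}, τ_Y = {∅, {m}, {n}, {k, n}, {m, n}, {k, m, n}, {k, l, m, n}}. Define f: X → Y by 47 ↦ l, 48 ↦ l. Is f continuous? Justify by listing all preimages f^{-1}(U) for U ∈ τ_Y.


f IS continuous.

Compute f^{-1}(U) for each U ∈ τ_Y:
  U = ∅: f^{-1}(U) = ∅ ∈ τ_X ✓.
  U = {m}: f^{-1}(U) = ∅ ∈ τ_X ✓.
  U = {n}: f^{-1}(U) = ∅ ∈ τ_X ✓.
  U = {k, n}: f^{-1}(U) = ∅ ∈ τ_X ✓.
  U = {m, n}: f^{-1}(U) = ∅ ∈ τ_X ✓.
  U = {k, m, n}: f^{-1}(U) = ∅ ∈ τ_X ✓.
  U = {k, l, m, n}: f^{-1}(U) = {47, 48} ∈ τ_X ✓.
Every preimage lies in τ_X, so f IS continuous.
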